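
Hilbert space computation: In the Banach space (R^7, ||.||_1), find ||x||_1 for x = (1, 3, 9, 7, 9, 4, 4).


The l^1 norm equals the sum of absolute values of all components.
||x||_1 = 1 + 3 + 9 + 7 + 9 + 4 + 4
= 37

37.0000


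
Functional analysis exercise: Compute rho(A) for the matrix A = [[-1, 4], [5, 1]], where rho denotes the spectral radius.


For a 2x2 matrix, eigenvalues satisfy lambda^2 - (trace)*lambda + det = 0
trace = -1 + 1 = 0
det = -1*1 - 4*5 = -21
discriminant = 0^2 - 4*(-21) = 84
spectral radius = max |eigenvalue| = 4.5826

4.5826


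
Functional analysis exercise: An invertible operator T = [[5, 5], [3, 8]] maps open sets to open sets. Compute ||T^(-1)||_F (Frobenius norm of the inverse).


det(T) = 5*8 - 5*3 = 25
T^(-1) = (1/25) * [[8, -5], [-3, 5]] = [[0.3200, -0.2000], [-0.1200, 0.2000]]
||T^(-1)||_F^2 = 0.3200^2 + (-0.2000)^2 + (-0.1200)^2 + 0.2000^2 = 0.1968
||T^(-1)||_F = sqrt(0.1968) = 0.4436

0.4436


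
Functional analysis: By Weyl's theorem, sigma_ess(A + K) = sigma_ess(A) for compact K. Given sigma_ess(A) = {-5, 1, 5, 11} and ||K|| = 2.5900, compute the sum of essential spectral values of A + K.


By Weyl's theorem, the essential spectrum is invariant under compact perturbations.
sigma_ess(A + K) = sigma_ess(A) = {-5, 1, 5, 11}
Sum = -5 + 1 + 5 + 11 = 12

12


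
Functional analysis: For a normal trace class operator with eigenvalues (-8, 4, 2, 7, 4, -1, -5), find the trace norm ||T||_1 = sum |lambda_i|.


For a normal operator, singular values equal |eigenvalues|.
Trace norm = sum |lambda_i| = 8 + 4 + 2 + 7 + 4 + 1 + 5
= 31

31


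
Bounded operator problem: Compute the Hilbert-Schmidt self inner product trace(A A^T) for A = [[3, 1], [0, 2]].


trace(A * A^T) = sum of squares of all entries
= 3^2 + 1^2 + 0^2 + 2^2
= 9 + 1 + 0 + 4
= 14

14


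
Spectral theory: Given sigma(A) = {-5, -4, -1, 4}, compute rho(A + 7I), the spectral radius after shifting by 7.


Spectrum of A + 7I = {2, 3, 6, 11}
Spectral radius = max |lambda| over the shifted spectrum
= max(2, 3, 6, 11) = 11

11


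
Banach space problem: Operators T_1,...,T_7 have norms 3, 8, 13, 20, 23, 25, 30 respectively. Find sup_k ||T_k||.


By the Uniform Boundedness Principle, the supremum of norms is finite.
sup_k ||T_k|| = max(3, 8, 13, 20, 23, 25, 30) = 30

30


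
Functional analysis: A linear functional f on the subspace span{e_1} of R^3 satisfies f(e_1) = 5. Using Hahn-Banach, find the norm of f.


The norm of f is given by ||f|| = sup_{||x||=1} |f(x)|.
On span{e_1}, ||e_1|| = 1, so ||f|| = |f(e_1)| / ||e_1||
= |5| / 1 = 5.0000

5.0000


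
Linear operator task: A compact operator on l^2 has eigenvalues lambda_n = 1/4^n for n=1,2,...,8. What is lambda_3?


The eigenvalue formula gives lambda_3 = 1/4^3
= 1/64
= 0.0156

0.0156


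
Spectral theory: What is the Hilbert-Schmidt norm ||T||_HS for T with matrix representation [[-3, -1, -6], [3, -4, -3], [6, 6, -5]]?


The Hilbert-Schmidt norm is sqrt(sum of squares of all entries).
Sum of squares = (-3)^2 + (-1)^2 + (-6)^2 + 3^2 + (-4)^2 + (-3)^2 + 6^2 + 6^2 + (-5)^2
= 9 + 1 + 36 + 9 + 16 + 9 + 36 + 36 + 25 = 177
||T||_HS = sqrt(177) = 13.3041

13.3041


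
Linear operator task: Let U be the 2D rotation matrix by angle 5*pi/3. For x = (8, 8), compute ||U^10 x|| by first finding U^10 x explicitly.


U is a rotation by theta = 5*pi/3
U^10 = rotation by 10*theta = 50*pi/3 = 2*pi/3 (mod 2*pi)
cos(2*pi/3) = -0.5000, sin(2*pi/3) = 0.8660
U^10 x = (-0.5000 * 8 - 0.8660 * 8, 0.8660 * 8 + -0.5000 * 8)
= (-10.9282, 2.9282)
||U^10 x|| = sqrt((-10.9282)^2 + 2.9282^2) = sqrt(128.0000) = 11.3137

11.3137


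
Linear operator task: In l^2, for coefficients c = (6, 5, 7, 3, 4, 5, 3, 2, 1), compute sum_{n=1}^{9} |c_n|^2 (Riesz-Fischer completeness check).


sum |c_n|^2 = 6^2 + 5^2 + 7^2 + 3^2 + 4^2 + 5^2 + 3^2 + 2^2 + 1^2
= 36 + 25 + 49 + 9 + 16 + 25 + 9 + 4 + 1
= 174

174


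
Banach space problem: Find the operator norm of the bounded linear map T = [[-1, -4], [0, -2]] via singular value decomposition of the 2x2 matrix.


A^T A = [[1, 4], [4, 20]]
trace(A^T A) = 21, det(A^T A) = 4
discriminant = 21^2 - 4*4 = 425
Largest eigenvalue of A^T A = (trace + sqrt(disc))/2 = 20.8078
||T|| = sqrt(20.8078) = 4.5616

4.5616


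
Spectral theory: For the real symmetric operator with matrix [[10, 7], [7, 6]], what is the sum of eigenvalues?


For a self-adjoint (symmetric) matrix, the eigenvalues are real.
The sum of eigenvalues equals the trace of the matrix.
trace = 10 + 6 = 16

16


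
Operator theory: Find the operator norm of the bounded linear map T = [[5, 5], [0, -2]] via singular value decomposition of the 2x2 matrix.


A^T A = [[25, 25], [25, 29]]
trace(A^T A) = 54, det(A^T A) = 100
discriminant = 54^2 - 4*100 = 2516
Largest eigenvalue of A^T A = (trace + sqrt(disc))/2 = 52.0799
||T|| = sqrt(52.0799) = 7.2166

7.2166


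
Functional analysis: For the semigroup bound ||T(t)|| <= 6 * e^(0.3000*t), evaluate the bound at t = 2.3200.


||T(2.3200)|| <= 6 * exp(0.3000 * 2.3200)
= 6 * exp(0.6960)
= 6 * 2.0057
= 12.0343

12.0343


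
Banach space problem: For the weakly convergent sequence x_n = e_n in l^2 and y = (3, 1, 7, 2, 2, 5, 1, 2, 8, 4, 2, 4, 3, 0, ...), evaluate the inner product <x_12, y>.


x_12 = e_12 is the standard basis vector with 1 in position 12.
<x_12, y> = y_12 = 4
As n -> infinity, <x_n, y> -> 0, confirming weak convergence of (x_n) to 0.

4


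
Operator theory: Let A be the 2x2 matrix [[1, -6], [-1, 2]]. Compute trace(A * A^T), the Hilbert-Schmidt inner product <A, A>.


trace(A * A^T) = sum of squares of all entries
= 1^2 + (-6)^2 + (-1)^2 + 2^2
= 1 + 36 + 1 + 4
= 42

42


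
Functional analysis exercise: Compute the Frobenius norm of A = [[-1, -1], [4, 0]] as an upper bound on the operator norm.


||A||_F^2 = sum a_ij^2
= (-1)^2 + (-1)^2 + 4^2 + 0^2
= 1 + 1 + 16 + 0 = 18
||A||_F = sqrt(18) = 4.2426

4.2426


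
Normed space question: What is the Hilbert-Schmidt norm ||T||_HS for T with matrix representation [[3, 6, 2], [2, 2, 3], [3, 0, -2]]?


The Hilbert-Schmidt norm is sqrt(sum of squares of all entries).
Sum of squares = 3^2 + 6^2 + 2^2 + 2^2 + 2^2 + 3^2 + 3^2 + 0^2 + (-2)^2
= 9 + 36 + 4 + 4 + 4 + 9 + 9 + 0 + 4 = 79
||T||_HS = sqrt(79) = 8.8882

8.8882


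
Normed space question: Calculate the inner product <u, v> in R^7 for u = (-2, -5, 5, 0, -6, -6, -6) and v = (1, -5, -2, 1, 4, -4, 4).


Computing the standard inner product <u, v> = sum u_i * v_i
= -2*1 + -5*-5 + 5*-2 + 0*1 + -6*4 + -6*-4 + -6*4
= -2 + 25 + -10 + 0 + -24 + 24 + -24
= -11

-11


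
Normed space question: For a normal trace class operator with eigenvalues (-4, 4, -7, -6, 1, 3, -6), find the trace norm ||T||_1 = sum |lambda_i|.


For a normal operator, singular values equal |eigenvalues|.
Trace norm = sum |lambda_i| = 4 + 4 + 7 + 6 + 1 + 3 + 6
= 31

31


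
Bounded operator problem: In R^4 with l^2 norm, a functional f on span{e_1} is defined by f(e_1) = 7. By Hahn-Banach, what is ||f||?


The norm of f is given by ||f|| = sup_{||x||=1} |f(x)|.
On span{e_1}, ||e_1|| = 1, so ||f|| = |f(e_1)| / ||e_1||
= |7| / 1 = 7.0000

7.0000


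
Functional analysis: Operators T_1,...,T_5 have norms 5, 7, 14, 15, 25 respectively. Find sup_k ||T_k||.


By the Uniform Boundedness Principle, the supremum of norms is finite.
sup_k ||T_k|| = max(5, 7, 14, 15, 25) = 25

25


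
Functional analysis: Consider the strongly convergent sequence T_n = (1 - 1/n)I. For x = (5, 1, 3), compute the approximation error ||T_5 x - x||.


T_5 x - x = (1 - 1/5)x - x = -x/5
||x|| = sqrt(35) = 5.9161
||T_5 x - x|| = ||x||/5 = 5.9161/5 = 1.1832

1.1832


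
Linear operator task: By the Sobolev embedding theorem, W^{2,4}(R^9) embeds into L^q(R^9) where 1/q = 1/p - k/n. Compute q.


Using the Sobolev embedding formula: 1/q = 1/p - k/n
1/q = 1/4 - 2/9 = 1/36
q = 1/(1/36) = 36

36.0000


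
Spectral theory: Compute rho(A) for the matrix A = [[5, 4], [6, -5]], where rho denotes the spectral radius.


For a 2x2 matrix, eigenvalues satisfy lambda^2 - (trace)*lambda + det = 0
trace = 5 + -5 = 0
det = 5*-5 - 4*6 = -49
discriminant = 0^2 - 4*(-49) = 196
spectral radius = max |eigenvalue| = 7.0000

7.0000


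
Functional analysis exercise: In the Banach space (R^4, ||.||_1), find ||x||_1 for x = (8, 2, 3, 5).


The l^1 norm equals the sum of absolute values of all components.
||x||_1 = 8 + 2 + 3 + 5
= 18

18.0000


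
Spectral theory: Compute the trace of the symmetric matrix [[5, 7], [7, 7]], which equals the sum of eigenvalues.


For a self-adjoint (symmetric) matrix, the eigenvalues are real.
The sum of eigenvalues equals the trace of the matrix.
trace = 5 + 7 = 12

12


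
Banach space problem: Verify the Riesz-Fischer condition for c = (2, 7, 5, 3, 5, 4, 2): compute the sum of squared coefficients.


sum |c_n|^2 = 2^2 + 7^2 + 5^2 + 3^2 + 5^2 + 4^2 + 2^2
= 4 + 49 + 25 + 9 + 25 + 16 + 4
= 132

132


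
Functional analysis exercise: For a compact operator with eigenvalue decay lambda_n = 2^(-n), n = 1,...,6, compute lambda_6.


The eigenvalue formula gives lambda_6 = 1/2^6
= 1/64
= 0.0156

0.0156


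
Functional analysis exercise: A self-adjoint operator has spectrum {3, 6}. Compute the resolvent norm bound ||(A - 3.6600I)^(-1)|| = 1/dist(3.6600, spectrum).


dist(3.6600, {3, 6}) = min(|3.6600 - 3|, |3.6600 - 6|)
= min(0.6600, 2.3400) = 0.6600
Resolvent bound = 1/0.6600 = 1.5152

1.5152


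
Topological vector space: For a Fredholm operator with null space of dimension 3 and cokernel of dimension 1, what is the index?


The Fredholm index is defined as ind(T) = dim(ker T) - dim(coker T)
= 3 - 1
= 2

2


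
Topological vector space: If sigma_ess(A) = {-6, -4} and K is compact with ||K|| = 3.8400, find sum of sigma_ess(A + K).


By Weyl's theorem, the essential spectrum is invariant under compact perturbations.
sigma_ess(A + K) = sigma_ess(A) = {-6, -4}
Sum = -6 + -4 = -10

-10


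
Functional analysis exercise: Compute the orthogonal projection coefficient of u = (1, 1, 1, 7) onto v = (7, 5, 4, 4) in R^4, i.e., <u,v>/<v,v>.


Computing <u,v> = 1*7 + 1*5 + 1*4 + 7*4 = 44
Computing <v,v> = 7^2 + 5^2 + 4^2 + 4^2 = 106
Projection coefficient = 44/106 = 0.4151

0.4151


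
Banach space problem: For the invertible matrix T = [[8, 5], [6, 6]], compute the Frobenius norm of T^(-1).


det(T) = 8*6 - 5*6 = 18
T^(-1) = (1/18) * [[6, -5], [-6, 8]] = [[0.3333, -0.2778], [-0.3333, 0.4444]]
||T^(-1)||_F^2 = 0.3333^2 + (-0.2778)^2 + (-0.3333)^2 + 0.4444^2 = 0.4969
||T^(-1)||_F = sqrt(0.4969) = 0.7049

0.7049


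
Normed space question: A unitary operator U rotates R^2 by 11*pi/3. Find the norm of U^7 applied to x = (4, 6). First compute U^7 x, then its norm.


U is a rotation by theta = 11*pi/3
U^7 = rotation by 7*theta = 77*pi/3 = 5*pi/3 (mod 2*pi)
cos(5*pi/3) = 0.5000, sin(5*pi/3) = -0.8660
U^7 x = (0.5000 * 4 - -0.8660 * 6, -0.8660 * 4 + 0.5000 * 6)
= (7.1962, -0.4641)
||U^7 x|| = sqrt(7.1962^2 + (-0.4641)^2) = sqrt(52.0000) = 7.2111

7.2111


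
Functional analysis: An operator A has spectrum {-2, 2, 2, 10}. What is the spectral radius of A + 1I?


Spectrum of A + 1I = {-1, 3, 3, 11}
Spectral radius = max |lambda| over the shifted spectrum
= max(1, 3, 3, 11) = 11

11


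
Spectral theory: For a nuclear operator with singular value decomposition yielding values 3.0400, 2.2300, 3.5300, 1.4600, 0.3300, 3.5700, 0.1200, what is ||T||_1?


The nuclear norm is the sum of all singular values.
||T||_1 = 3.0400 + 2.2300 + 3.5300 + 1.4600 + 0.3300 + 3.5700 + 0.1200
= 14.2800

14.2800


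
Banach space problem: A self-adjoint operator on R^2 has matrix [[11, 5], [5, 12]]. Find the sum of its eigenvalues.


For a self-adjoint (symmetric) matrix, the eigenvalues are real.
The sum of eigenvalues equals the trace of the matrix.
trace = 11 + 12 = 23

23


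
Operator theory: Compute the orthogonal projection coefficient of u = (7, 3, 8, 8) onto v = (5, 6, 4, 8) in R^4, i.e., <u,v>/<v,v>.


Computing <u,v> = 7*5 + 3*6 + 8*4 + 8*8 = 149
Computing <v,v> = 5^2 + 6^2 + 4^2 + 8^2 = 141
Projection coefficient = 149/141 = 1.0567

1.0567


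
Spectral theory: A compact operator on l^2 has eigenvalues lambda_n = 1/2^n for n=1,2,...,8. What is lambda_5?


The eigenvalue formula gives lambda_5 = 1/2^5
= 1/32
= 0.0312

0.0312


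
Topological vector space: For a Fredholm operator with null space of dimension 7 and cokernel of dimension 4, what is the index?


The Fredholm index is defined as ind(T) = dim(ker T) - dim(coker T)
= 7 - 4
= 3

3


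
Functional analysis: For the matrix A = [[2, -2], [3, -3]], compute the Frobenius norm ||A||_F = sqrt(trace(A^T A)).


||A||_F^2 = sum a_ij^2
= 2^2 + (-2)^2 + 3^2 + (-3)^2
= 4 + 4 + 9 + 9 = 26
||A||_F = sqrt(26) = 5.0990

5.0990


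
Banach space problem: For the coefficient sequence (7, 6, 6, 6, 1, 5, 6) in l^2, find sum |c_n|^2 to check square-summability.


sum |c_n|^2 = 7^2 + 6^2 + 6^2 + 6^2 + 1^2 + 5^2 + 6^2
= 49 + 36 + 36 + 36 + 1 + 25 + 36
= 219

219


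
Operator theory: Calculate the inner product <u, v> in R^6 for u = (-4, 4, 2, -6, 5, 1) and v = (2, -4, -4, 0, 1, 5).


Computing the standard inner product <u, v> = sum u_i * v_i
= -4*2 + 4*-4 + 2*-4 + -6*0 + 5*1 + 1*5
= -8 + -16 + -8 + 0 + 5 + 5
= -22

-22


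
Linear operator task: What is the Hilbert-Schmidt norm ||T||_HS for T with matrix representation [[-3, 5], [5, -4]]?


The Hilbert-Schmidt norm is sqrt(sum of squares of all entries).
Sum of squares = (-3)^2 + 5^2 + 5^2 + (-4)^2
= 9 + 25 + 25 + 16 = 75
||T||_HS = sqrt(75) = 8.6603

8.6603


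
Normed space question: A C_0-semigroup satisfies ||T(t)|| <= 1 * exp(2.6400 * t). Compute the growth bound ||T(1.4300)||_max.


||T(1.4300)|| <= 1 * exp(2.6400 * 1.4300)
= 1 * exp(3.7752)
= 1 * 43.6062
= 43.6062

43.6062


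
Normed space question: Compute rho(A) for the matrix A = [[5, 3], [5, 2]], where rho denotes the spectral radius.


For a 2x2 matrix, eigenvalues satisfy lambda^2 - (trace)*lambda + det = 0
trace = 5 + 2 = 7
det = 5*2 - 3*5 = -5
discriminant = 7^2 - 4*(-5) = 69
spectral radius = max |eigenvalue| = 7.6533

7.6533


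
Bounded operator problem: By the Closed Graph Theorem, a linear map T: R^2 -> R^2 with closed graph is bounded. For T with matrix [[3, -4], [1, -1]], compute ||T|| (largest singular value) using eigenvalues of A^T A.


A^T A = [[10, -13], [-13, 17]]
trace(A^T A) = 27, det(A^T A) = 1
discriminant = 27^2 - 4*1 = 725
Largest eigenvalue of A^T A = (trace + sqrt(disc))/2 = 26.9629
||T|| = sqrt(26.9629) = 5.1926

5.1926


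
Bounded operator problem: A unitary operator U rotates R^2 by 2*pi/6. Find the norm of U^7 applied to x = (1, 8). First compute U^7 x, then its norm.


U is a rotation by theta = 2*pi/6
U^7 = rotation by 7*theta = 14*pi/6 = 2*pi/6 (mod 2*pi)
cos(2*pi/6) = 0.5000, sin(2*pi/6) = 0.8660
U^7 x = (0.5000 * 1 - 0.8660 * 8, 0.8660 * 1 + 0.5000 * 8)
= (-6.4282, 4.8660)
||U^7 x|| = sqrt((-6.4282)^2 + 4.8660^2) = sqrt(65.0000) = 8.0623

8.0623


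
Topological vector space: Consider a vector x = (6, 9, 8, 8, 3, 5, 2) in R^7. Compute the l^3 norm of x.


The l^3 norm = (sum |x_i|^3)^(1/3)
Sum of 3th powers = 216 + 729 + 512 + 512 + 27 + 125 + 8 = 2129
||x||_3 = (2129)^(1/3) = 12.8645

12.8645


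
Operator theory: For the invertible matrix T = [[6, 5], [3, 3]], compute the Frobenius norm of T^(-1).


det(T) = 6*3 - 5*3 = 3
T^(-1) = (1/3) * [[3, -5], [-3, 6]] = [[1.0000, -1.6667], [-1.0000, 2.0000]]
||T^(-1)||_F^2 = 1.0000^2 + (-1.6667)^2 + (-1.0000)^2 + 2.0000^2 = 8.7778
||T^(-1)||_F = sqrt(8.7778) = 2.9627

2.9627


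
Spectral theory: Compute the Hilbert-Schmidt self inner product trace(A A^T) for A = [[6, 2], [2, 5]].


trace(A * A^T) = sum of squares of all entries
= 6^2 + 2^2 + 2^2 + 5^2
= 36 + 4 + 4 + 25
= 69

69


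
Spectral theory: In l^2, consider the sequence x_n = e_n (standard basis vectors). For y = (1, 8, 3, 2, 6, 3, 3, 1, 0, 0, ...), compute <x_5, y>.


x_5 = e_5 is the standard basis vector with 1 in position 5.
<x_5, y> = y_5 = 6
As n -> infinity, <x_n, y> -> 0, confirming weak convergence of (x_n) to 0.

6


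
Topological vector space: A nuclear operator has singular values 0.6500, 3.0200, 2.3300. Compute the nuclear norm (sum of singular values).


The nuclear norm is the sum of all singular values.
||T||_1 = 0.6500 + 3.0200 + 2.3300
= 6.0000

6.0000


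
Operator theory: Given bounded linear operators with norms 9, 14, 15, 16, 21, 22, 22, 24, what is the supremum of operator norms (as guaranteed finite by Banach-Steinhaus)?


By the Uniform Boundedness Principle, the supremum of norms is finite.
sup_k ||T_k|| = max(9, 14, 15, 16, 21, 22, 22, 24) = 24

24


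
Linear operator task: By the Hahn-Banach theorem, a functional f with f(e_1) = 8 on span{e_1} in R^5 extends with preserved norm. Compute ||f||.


The norm of f is given by ||f|| = sup_{||x||=1} |f(x)|.
On span{e_1}, ||e_1|| = 1, so ||f|| = |f(e_1)| / ||e_1||
= |8| / 1 = 8.0000

8.0000


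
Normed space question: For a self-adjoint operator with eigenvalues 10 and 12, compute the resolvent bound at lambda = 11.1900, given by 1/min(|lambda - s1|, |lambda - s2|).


dist(11.1900, {10, 12}) = min(|11.1900 - 10|, |11.1900 - 12|)
= min(1.1900, 0.8100) = 0.8100
Resolvent bound = 1/0.8100 = 1.2346

1.2346


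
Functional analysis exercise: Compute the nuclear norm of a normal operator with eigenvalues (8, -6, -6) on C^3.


For a normal operator, singular values equal |eigenvalues|.
Trace norm = sum |lambda_i| = 8 + 6 + 6
= 20

20


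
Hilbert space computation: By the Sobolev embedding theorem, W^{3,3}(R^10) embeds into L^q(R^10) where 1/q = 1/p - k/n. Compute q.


Using the Sobolev embedding formula: 1/q = 1/p - k/n
1/q = 1/3 - 3/10 = 1/30
q = 1/(1/30) = 30

30.0000


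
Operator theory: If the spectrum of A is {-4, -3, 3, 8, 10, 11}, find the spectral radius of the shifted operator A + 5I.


Spectrum of A + 5I = {1, 2, 8, 13, 15, 16}
Spectral radius = max |lambda| over the shifted spectrum
= max(1, 2, 8, 13, 15, 16) = 16

16


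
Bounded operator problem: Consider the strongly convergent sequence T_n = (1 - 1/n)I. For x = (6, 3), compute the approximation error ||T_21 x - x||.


T_21 x - x = (1 - 1/21)x - x = -x/21
||x|| = sqrt(45) = 6.7082
||T_21 x - x|| = ||x||/21 = 6.7082/21 = 0.3194

0.3194


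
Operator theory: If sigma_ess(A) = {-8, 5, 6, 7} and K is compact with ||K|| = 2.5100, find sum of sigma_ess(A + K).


By Weyl's theorem, the essential spectrum is invariant under compact perturbations.
sigma_ess(A + K) = sigma_ess(A) = {-8, 5, 6, 7}
Sum = -8 + 5 + 6 + 7 = 10

10


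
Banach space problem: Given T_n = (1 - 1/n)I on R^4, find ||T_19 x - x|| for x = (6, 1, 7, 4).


T_19 x - x = (1 - 1/19)x - x = -x/19
||x|| = sqrt(102) = 10.0995
||T_19 x - x|| = ||x||/19 = 10.0995/19 = 0.5316

0.5316


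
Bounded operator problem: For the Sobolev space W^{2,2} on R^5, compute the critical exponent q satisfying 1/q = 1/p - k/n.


Using the Sobolev embedding formula: 1/q = 1/p - k/n
1/q = 1/2 - 2/5 = 1/10
q = 1/(1/10) = 10

10.0000


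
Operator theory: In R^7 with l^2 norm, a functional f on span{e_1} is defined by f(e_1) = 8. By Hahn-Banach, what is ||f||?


The norm of f is given by ||f|| = sup_{||x||=1} |f(x)|.
On span{e_1}, ||e_1|| = 1, so ||f|| = |f(e_1)| / ||e_1||
= |8| / 1 = 8.0000

8.0000


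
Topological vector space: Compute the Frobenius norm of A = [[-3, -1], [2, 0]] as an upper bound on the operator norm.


||A||_F^2 = sum a_ij^2
= (-3)^2 + (-1)^2 + 2^2 + 0^2
= 9 + 1 + 4 + 0 = 14
||A||_F = sqrt(14) = 3.7417

3.7417


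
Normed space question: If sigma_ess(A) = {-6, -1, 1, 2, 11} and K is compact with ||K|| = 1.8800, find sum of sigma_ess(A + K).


By Weyl's theorem, the essential spectrum is invariant under compact perturbations.
sigma_ess(A + K) = sigma_ess(A) = {-6, -1, 1, 2, 11}
Sum = -6 + -1 + 1 + 2 + 11 = 7

7


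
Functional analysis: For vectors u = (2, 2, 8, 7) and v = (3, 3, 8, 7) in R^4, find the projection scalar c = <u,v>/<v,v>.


Computing <u,v> = 2*3 + 2*3 + 8*8 + 7*7 = 125
Computing <v,v> = 3^2 + 3^2 + 8^2 + 7^2 = 131
Projection coefficient = 125/131 = 0.9542

0.9542


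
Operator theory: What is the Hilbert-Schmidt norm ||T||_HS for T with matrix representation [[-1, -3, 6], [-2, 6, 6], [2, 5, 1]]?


The Hilbert-Schmidt norm is sqrt(sum of squares of all entries).
Sum of squares = (-1)^2 + (-3)^2 + 6^2 + (-2)^2 + 6^2 + 6^2 + 2^2 + 5^2 + 1^2
= 1 + 9 + 36 + 4 + 36 + 36 + 4 + 25 + 1 = 152
||T||_HS = sqrt(152) = 12.3288

12.3288


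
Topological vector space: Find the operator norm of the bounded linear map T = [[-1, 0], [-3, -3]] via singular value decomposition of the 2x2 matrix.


A^T A = [[10, 9], [9, 9]]
trace(A^T A) = 19, det(A^T A) = 9
discriminant = 19^2 - 4*9 = 325
Largest eigenvalue of A^T A = (trace + sqrt(disc))/2 = 18.5139
||T|| = sqrt(18.5139) = 4.3028

4.3028


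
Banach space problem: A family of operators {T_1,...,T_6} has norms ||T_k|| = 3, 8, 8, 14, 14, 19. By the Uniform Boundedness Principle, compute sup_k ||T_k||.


By the Uniform Boundedness Principle, the supremum of norms is finite.
sup_k ||T_k|| = max(3, 8, 8, 14, 14, 19) = 19

19


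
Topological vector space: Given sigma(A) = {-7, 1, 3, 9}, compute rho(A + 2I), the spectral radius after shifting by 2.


Spectrum of A + 2I = {-5, 3, 5, 11}
Spectral radius = max |lambda| over the shifted spectrum
= max(5, 3, 5, 11) = 11

11


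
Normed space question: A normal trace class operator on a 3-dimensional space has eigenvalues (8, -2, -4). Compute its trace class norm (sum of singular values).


For a normal operator, singular values equal |eigenvalues|.
Trace norm = sum |lambda_i| = 8 + 2 + 4
= 14

14


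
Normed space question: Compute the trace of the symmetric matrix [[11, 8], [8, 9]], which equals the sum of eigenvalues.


For a self-adjoint (symmetric) matrix, the eigenvalues are real.
The sum of eigenvalues equals the trace of the matrix.
trace = 11 + 9 = 20

20


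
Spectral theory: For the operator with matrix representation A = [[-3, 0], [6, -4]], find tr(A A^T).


trace(A * A^T) = sum of squares of all entries
= (-3)^2 + 0^2 + 6^2 + (-4)^2
= 9 + 0 + 36 + 16
= 61

61


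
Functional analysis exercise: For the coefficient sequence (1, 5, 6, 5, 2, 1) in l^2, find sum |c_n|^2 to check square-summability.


sum |c_n|^2 = 1^2 + 5^2 + 6^2 + 5^2 + 2^2 + 1^2
= 1 + 25 + 36 + 25 + 4 + 1
= 92

92


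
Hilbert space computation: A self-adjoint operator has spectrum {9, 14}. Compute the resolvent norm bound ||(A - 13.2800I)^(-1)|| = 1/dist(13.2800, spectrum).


dist(13.2800, {9, 14}) = min(|13.2800 - 9|, |13.2800 - 14|)
= min(4.2800, 0.7200) = 0.7200
Resolvent bound = 1/0.7200 = 1.3889

1.3889


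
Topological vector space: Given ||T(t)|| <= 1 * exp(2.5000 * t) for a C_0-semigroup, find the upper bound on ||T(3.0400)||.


||T(3.0400)|| <= 1 * exp(2.5000 * 3.0400)
= 1 * exp(7.6000)
= 1 * 1998.1959
= 1998.1959

1998.1959


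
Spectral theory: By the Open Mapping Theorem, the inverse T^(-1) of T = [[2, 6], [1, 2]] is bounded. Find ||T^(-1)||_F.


det(T) = 2*2 - 6*1 = -2
T^(-1) = (1/-2) * [[2, -6], [-1, 2]] = [[-1.0000, 3.0000], [0.5000, -1.0000]]
||T^(-1)||_F^2 = (-1.0000)^2 + 3.0000^2 + 0.5000^2 + (-1.0000)^2 = 11.2500
||T^(-1)||_F = sqrt(11.2500) = 3.3541

3.3541


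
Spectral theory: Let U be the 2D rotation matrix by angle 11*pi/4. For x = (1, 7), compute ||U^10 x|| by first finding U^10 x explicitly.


U is a rotation by theta = 11*pi/4
U^10 = rotation by 10*theta = 110*pi/4 = 6*pi/4 (mod 2*pi)
cos(6*pi/4) = 0.0000, sin(6*pi/4) = -1.0000
U^10 x = (0.0000 * 1 - -1.0000 * 7, -1.0000 * 1 + 0.0000 * 7)
= (7.0000, -1.0000)
||U^10 x|| = sqrt(7.0000^2 + (-1.0000)^2) = sqrt(50.0000) = 7.0711

7.0711


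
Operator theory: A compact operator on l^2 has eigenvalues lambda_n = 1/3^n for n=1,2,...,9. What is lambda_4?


The eigenvalue formula gives lambda_4 = 1/3^4
= 1/81
= 0.0123

0.0123


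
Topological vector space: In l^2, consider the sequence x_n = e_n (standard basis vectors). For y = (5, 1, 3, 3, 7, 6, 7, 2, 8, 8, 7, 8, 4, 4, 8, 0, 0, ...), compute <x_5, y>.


x_5 = e_5 is the standard basis vector with 1 in position 5.
<x_5, y> = y_5 = 7
As n -> infinity, <x_n, y> -> 0, confirming weak convergence of (x_n) to 0.

7


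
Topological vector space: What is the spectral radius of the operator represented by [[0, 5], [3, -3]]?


For a 2x2 matrix, eigenvalues satisfy lambda^2 - (trace)*lambda + det = 0
trace = 0 + -3 = -3
det = 0*-3 - 5*3 = -15
discriminant = (-3)^2 - 4*(-15) = 69
spectral radius = max |eigenvalue| = 5.6533

5.6533


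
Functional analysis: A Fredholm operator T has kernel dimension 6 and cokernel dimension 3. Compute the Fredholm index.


The Fredholm index is defined as ind(T) = dim(ker T) - dim(coker T)
= 6 - 3
= 3

3


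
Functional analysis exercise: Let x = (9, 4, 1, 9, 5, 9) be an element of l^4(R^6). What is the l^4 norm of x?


The l^4 norm = (sum |x_i|^4)^(1/4)
Sum of 4th powers = 6561 + 256 + 1 + 6561 + 625 + 6561 = 20565
||x||_4 = (20565)^(1/4) = 11.9752

11.9752


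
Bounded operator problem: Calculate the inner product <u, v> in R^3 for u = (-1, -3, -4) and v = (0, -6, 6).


Computing the standard inner product <u, v> = sum u_i * v_i
= -1*0 + -3*-6 + -4*6
= 0 + 18 + -24
= -6

-6


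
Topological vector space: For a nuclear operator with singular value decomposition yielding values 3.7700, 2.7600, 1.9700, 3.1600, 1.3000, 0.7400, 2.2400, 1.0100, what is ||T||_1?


The nuclear norm is the sum of all singular values.
||T||_1 = 3.7700 + 2.7600 + 1.9700 + 3.1600 + 1.3000 + 0.7400 + 2.2400 + 1.0100
= 16.9500

16.9500


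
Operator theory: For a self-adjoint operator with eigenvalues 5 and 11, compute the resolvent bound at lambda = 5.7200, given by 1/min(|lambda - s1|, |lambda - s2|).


dist(5.7200, {5, 11}) = min(|5.7200 - 5|, |5.7200 - 11|)
= min(0.7200, 5.2800) = 0.7200
Resolvent bound = 1/0.7200 = 1.3889

1.3889


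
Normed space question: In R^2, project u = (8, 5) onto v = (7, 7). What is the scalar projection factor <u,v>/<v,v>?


Computing <u,v> = 8*7 + 5*7 = 91
Computing <v,v> = 7^2 + 7^2 = 98
Projection coefficient = 91/98 = 0.9286

0.9286


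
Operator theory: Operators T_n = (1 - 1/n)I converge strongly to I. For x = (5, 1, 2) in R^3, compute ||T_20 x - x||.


T_20 x - x = (1 - 1/20)x - x = -x/20
||x|| = sqrt(30) = 5.4772
||T_20 x - x|| = ||x||/20 = 5.4772/20 = 0.2739

0.2739


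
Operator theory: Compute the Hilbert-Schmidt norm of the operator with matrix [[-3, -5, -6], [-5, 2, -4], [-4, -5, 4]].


The Hilbert-Schmidt norm is sqrt(sum of squares of all entries).
Sum of squares = (-3)^2 + (-5)^2 + (-6)^2 + (-5)^2 + 2^2 + (-4)^2 + (-4)^2 + (-5)^2 + 4^2
= 9 + 25 + 36 + 25 + 4 + 16 + 16 + 25 + 16 = 172
||T||_HS = sqrt(172) = 13.1149

13.1149


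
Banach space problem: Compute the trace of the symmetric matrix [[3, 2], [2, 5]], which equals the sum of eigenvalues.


For a self-adjoint (symmetric) matrix, the eigenvalues are real.
The sum of eigenvalues equals the trace of the matrix.
trace = 3 + 5 = 8

8


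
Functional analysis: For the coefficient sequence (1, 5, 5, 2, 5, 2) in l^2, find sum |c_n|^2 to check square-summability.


sum |c_n|^2 = 1^2 + 5^2 + 5^2 + 2^2 + 5^2 + 2^2
= 1 + 25 + 25 + 4 + 25 + 4
= 84

84


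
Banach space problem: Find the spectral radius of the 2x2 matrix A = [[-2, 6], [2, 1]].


For a 2x2 matrix, eigenvalues satisfy lambda^2 - (trace)*lambda + det = 0
trace = -2 + 1 = -1
det = -2*1 - 6*2 = -14
discriminant = (-1)^2 - 4*(-14) = 57
spectral radius = max |eigenvalue| = 4.2749

4.2749


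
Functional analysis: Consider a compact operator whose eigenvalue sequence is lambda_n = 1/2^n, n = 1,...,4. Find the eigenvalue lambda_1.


The eigenvalue formula gives lambda_1 = 1/2^1
= 1/2
= 0.5000

0.5000


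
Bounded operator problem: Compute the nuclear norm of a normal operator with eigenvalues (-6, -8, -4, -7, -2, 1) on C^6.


For a normal operator, singular values equal |eigenvalues|.
Trace norm = sum |lambda_i| = 6 + 8 + 4 + 7 + 2 + 1
= 28

28


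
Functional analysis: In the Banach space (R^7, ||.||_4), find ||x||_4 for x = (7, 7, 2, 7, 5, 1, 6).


The l^4 norm = (sum |x_i|^4)^(1/4)
Sum of 4th powers = 2401 + 2401 + 16 + 2401 + 625 + 1 + 1296 = 9141
||x||_4 = (9141)^(1/4) = 9.7780

9.7780


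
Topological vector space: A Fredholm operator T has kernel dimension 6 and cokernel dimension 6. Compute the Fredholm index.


The Fredholm index is defined as ind(T) = dim(ker T) - dim(coker T)
= 6 - 6
= 0

0


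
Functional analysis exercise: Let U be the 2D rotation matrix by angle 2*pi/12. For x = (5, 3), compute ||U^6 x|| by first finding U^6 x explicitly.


U is a rotation by theta = 2*pi/12
U^6 = rotation by 6*theta = 12*pi/12
cos(12*pi/12) = -1.0000, sin(12*pi/12) = 0.0000
U^6 x = (-1.0000 * 5 - 0.0000 * 3, 0.0000 * 5 + -1.0000 * 3)
= (-5.0000, -3.0000)
||U^6 x|| = sqrt((-5.0000)^2 + (-3.0000)^2) = sqrt(34.0000) = 5.8310

5.8310


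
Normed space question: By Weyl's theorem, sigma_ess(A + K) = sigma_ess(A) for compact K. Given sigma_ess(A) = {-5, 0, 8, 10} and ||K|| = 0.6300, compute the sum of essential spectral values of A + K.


By Weyl's theorem, the essential spectrum is invariant under compact perturbations.
sigma_ess(A + K) = sigma_ess(A) = {-5, 0, 8, 10}
Sum = -5 + 0 + 8 + 10 = 13

13


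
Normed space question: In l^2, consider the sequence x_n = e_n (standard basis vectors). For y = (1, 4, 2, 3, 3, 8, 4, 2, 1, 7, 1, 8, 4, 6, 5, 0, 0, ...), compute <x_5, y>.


x_5 = e_5 is the standard basis vector with 1 in position 5.
<x_5, y> = y_5 = 3
As n -> infinity, <x_n, y> -> 0, confirming weak convergence of (x_n) to 0.

3


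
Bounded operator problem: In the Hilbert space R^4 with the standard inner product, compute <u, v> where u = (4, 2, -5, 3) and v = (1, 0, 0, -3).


Computing the standard inner product <u, v> = sum u_i * v_i
= 4*1 + 2*0 + -5*0 + 3*-3
= 4 + 0 + 0 + -9
= -5

-5


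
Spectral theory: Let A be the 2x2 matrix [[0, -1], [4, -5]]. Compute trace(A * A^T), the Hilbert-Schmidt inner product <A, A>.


trace(A * A^T) = sum of squares of all entries
= 0^2 + (-1)^2 + 4^2 + (-5)^2
= 0 + 1 + 16 + 25
= 42

42


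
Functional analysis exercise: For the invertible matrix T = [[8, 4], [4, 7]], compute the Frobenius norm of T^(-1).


det(T) = 8*7 - 4*4 = 40
T^(-1) = (1/40) * [[7, -4], [-4, 8]] = [[0.1750, -0.1000], [-0.1000, 0.2000]]
||T^(-1)||_F^2 = 0.1750^2 + (-0.1000)^2 + (-0.1000)^2 + 0.2000^2 = 0.0906
||T^(-1)||_F = sqrt(0.0906) = 0.3010

0.3010


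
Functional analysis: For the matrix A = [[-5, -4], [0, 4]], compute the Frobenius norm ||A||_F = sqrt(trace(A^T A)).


||A||_F^2 = sum a_ij^2
= (-5)^2 + (-4)^2 + 0^2 + 4^2
= 25 + 16 + 0 + 16 = 57
||A||_F = sqrt(57) = 7.5498

7.5498


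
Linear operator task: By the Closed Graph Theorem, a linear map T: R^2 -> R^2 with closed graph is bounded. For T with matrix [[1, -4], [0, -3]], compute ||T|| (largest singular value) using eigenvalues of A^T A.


A^T A = [[1, -4], [-4, 25]]
trace(A^T A) = 26, det(A^T A) = 9
discriminant = 26^2 - 4*9 = 640
Largest eigenvalue of A^T A = (trace + sqrt(disc))/2 = 25.6491
||T|| = sqrt(25.6491) = 5.0645

5.0645


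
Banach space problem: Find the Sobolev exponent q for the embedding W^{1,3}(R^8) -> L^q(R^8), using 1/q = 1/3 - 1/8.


Using the Sobolev embedding formula: 1/q = 1/p - k/n
1/q = 1/3 - 1/8 = 5/24
q = 1/(5/24) = 24/5 = 4.8000

4.8000


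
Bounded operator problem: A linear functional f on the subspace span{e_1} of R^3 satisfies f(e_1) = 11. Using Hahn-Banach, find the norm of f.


The norm of f is given by ||f|| = sup_{||x||=1} |f(x)|.
On span{e_1}, ||e_1|| = 1, so ||f|| = |f(e_1)| / ||e_1||
= |11| / 1 = 11.0000

11.0000


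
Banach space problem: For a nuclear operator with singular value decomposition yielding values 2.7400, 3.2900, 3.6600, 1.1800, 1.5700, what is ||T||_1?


The nuclear norm is the sum of all singular values.
||T||_1 = 2.7400 + 3.2900 + 3.6600 + 1.1800 + 1.5700
= 12.4400

12.4400


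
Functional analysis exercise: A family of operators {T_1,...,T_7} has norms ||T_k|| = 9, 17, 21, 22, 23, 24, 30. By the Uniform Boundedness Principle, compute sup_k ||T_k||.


By the Uniform Boundedness Principle, the supremum of norms is finite.
sup_k ||T_k|| = max(9, 17, 21, 22, 23, 24, 30) = 30

30


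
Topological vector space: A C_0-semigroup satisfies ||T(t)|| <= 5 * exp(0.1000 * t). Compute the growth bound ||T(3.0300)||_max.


||T(3.0300)|| <= 5 * exp(0.1000 * 3.0300)
= 5 * exp(0.3030)
= 5 * 1.3539
= 6.7696

6.7696


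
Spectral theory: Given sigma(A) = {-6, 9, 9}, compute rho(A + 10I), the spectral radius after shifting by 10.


Spectrum of A + 10I = {4, 19, 19}
Spectral radius = max |lambda| over the shifted spectrum
= max(4, 19, 19) = 19

19


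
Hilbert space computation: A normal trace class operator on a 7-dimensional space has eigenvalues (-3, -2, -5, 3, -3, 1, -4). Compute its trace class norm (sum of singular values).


For a normal operator, singular values equal |eigenvalues|.
Trace norm = sum |lambda_i| = 3 + 2 + 5 + 3 + 3 + 1 + 4
= 21

21


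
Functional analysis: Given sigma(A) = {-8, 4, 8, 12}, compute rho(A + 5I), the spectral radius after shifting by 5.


Spectrum of A + 5I = {-3, 9, 13, 17}
Spectral radius = max |lambda| over the shifted spectrum
= max(3, 9, 13, 17) = 17

17


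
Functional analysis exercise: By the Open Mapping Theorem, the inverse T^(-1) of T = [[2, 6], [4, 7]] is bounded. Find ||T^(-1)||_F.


det(T) = 2*7 - 6*4 = -10
T^(-1) = (1/-10) * [[7, -6], [-4, 2]] = [[-0.7000, 0.6000], [0.4000, -0.2000]]
||T^(-1)||_F^2 = (-0.7000)^2 + 0.6000^2 + 0.4000^2 + (-0.2000)^2 = 1.0500
||T^(-1)||_F = sqrt(1.0500) = 1.0247

1.0247


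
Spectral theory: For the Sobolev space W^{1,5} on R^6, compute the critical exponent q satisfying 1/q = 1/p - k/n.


Using the Sobolev embedding formula: 1/q = 1/p - k/n
1/q = 1/5 - 1/6 = 1/30
q = 1/(1/30) = 30

30.0000


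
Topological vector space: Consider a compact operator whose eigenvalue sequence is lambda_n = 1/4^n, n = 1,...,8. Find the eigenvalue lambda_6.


The eigenvalue formula gives lambda_6 = 1/4^6
= 1/4096
= 2.4414e-04

2.4414e-04


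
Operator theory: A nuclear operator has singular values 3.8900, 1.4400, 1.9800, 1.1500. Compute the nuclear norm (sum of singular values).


The nuclear norm is the sum of all singular values.
||T||_1 = 3.8900 + 1.4400 + 1.9800 + 1.1500
= 8.4600

8.4600


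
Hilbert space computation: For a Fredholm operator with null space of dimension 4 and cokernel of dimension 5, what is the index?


The Fredholm index is defined as ind(T) = dim(ker T) - dim(coker T)
= 4 - 5
= -1

-1


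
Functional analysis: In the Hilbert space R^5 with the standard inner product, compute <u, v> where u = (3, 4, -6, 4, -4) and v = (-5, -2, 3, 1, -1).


Computing the standard inner product <u, v> = sum u_i * v_i
= 3*-5 + 4*-2 + -6*3 + 4*1 + -4*-1
= -15 + -8 + -18 + 4 + 4
= -33

-33


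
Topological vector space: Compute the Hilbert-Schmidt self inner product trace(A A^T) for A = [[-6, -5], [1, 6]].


trace(A * A^T) = sum of squares of all entries
= (-6)^2 + (-5)^2 + 1^2 + 6^2
= 36 + 25 + 1 + 36
= 98

98


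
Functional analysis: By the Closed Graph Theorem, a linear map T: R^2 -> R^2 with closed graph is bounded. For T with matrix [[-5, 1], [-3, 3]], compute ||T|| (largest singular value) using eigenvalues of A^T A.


A^T A = [[34, -14], [-14, 10]]
trace(A^T A) = 44, det(A^T A) = 144
discriminant = 44^2 - 4*144 = 1360
Largest eigenvalue of A^T A = (trace + sqrt(disc))/2 = 40.4391
||T|| = sqrt(40.4391) = 6.3592

6.3592


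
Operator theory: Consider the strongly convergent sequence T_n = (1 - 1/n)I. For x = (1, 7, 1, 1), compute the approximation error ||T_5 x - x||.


T_5 x - x = (1 - 1/5)x - x = -x/5
||x|| = sqrt(52) = 7.2111
||T_5 x - x|| = ||x||/5 = 7.2111/5 = 1.4422

1.4422


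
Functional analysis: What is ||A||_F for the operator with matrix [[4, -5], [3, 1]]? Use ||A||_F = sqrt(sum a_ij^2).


||A||_F^2 = sum a_ij^2
= 4^2 + (-5)^2 + 3^2 + 1^2
= 16 + 25 + 9 + 1 = 51
||A||_F = sqrt(51) = 7.1414

7.1414


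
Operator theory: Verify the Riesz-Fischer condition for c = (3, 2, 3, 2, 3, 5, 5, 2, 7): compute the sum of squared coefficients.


sum |c_n|^2 = 3^2 + 2^2 + 3^2 + 2^2 + 3^2 + 5^2 + 5^2 + 2^2 + 7^2
= 9 + 4 + 9 + 4 + 9 + 25 + 25 + 4 + 49
= 138

138


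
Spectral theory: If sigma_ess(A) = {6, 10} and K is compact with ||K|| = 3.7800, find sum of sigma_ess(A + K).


By Weyl's theorem, the essential spectrum is invariant under compact perturbations.
sigma_ess(A + K) = sigma_ess(A) = {6, 10}
Sum = 6 + 10 = 16

16


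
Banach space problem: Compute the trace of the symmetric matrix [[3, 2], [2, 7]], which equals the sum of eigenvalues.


For a self-adjoint (symmetric) matrix, the eigenvalues are real.
The sum of eigenvalues equals the trace of the matrix.
trace = 3 + 7 = 10

10


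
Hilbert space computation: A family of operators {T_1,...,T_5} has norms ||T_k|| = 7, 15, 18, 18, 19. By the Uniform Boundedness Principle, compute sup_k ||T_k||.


By the Uniform Boundedness Principle, the supremum of norms is finite.
sup_k ||T_k|| = max(7, 15, 18, 18, 19) = 19

19


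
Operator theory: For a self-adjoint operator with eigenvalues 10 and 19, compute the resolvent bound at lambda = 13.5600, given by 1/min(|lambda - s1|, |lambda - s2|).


dist(13.5600, {10, 19}) = min(|13.5600 - 10|, |13.5600 - 19|)
= min(3.5600, 5.4400) = 3.5600
Resolvent bound = 1/3.5600 = 0.2809

0.2809


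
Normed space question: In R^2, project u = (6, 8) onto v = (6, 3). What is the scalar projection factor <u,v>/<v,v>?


Computing <u,v> = 6*6 + 8*3 = 60
Computing <v,v> = 6^2 + 3^2 = 45
Projection coefficient = 60/45 = 1.3333

1.3333


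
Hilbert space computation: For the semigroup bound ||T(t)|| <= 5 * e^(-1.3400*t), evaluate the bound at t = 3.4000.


||T(3.4000)|| <= 5 * exp(-1.3400 * 3.4000)
= 5 * exp(-4.5560)
= 5 * 0.0105
= 0.0525

0.0525


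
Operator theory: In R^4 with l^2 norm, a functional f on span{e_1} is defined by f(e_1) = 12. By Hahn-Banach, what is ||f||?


The norm of f is given by ||f|| = sup_{||x||=1} |f(x)|.
On span{e_1}, ||e_1|| = 1, so ||f|| = |f(e_1)| / ||e_1||
= |12| / 1 = 12.0000

12.0000


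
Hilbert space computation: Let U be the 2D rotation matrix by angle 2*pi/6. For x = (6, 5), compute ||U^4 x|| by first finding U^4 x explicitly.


U is a rotation by theta = 2*pi/6
U^4 = rotation by 4*theta = 8*pi/6
cos(8*pi/6) = -0.5000, sin(8*pi/6) = -0.8660
U^4 x = (-0.5000 * 6 - -0.8660 * 5, -0.8660 * 6 + -0.5000 * 5)
= (1.3301, -7.6962)
||U^4 x|| = sqrt(1.3301^2 + (-7.6962)^2) = sqrt(61.0000) = 7.8102

7.8102


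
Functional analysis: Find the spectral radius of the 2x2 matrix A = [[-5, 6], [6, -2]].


For a 2x2 matrix, eigenvalues satisfy lambda^2 - (trace)*lambda + det = 0
trace = -5 + -2 = -7
det = -5*-2 - 6*6 = -26
discriminant = (-7)^2 - 4*(-26) = 153
spectral radius = max |eigenvalue| = 9.6847

9.6847


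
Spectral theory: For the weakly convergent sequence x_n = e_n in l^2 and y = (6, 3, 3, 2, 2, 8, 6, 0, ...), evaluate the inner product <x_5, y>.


x_5 = e_5 is the standard basis vector with 1 in position 5.
<x_5, y> = y_5 = 2
As n -> infinity, <x_n, y> -> 0, confirming weak convergence of (x_n) to 0.

2


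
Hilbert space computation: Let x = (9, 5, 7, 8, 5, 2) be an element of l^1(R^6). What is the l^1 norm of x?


The l^1 norm equals the sum of absolute values of all components.
||x||_1 = 9 + 5 + 7 + 8 + 5 + 2
= 36

36.0000
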